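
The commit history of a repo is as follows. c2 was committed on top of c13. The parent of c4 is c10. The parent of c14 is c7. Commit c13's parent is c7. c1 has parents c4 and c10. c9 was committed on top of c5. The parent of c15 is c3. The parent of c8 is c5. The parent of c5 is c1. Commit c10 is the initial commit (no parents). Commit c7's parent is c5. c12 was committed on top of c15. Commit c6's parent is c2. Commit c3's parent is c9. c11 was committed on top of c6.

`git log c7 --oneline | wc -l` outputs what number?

5

Walking parent pointers from c7: reachable set = {c1, c10, c4, c5, c7}.
That is 5 commits.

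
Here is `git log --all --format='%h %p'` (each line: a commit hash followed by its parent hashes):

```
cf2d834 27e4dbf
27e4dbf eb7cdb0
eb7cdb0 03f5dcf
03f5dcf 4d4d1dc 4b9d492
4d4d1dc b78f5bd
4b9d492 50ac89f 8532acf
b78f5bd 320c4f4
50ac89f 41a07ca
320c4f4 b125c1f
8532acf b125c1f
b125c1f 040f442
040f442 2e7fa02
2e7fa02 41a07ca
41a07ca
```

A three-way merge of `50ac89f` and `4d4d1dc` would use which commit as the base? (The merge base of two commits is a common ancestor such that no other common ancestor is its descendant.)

41a07ca

Ancestors of 50ac89f: {41a07ca, 50ac89f}.
Ancestors of 4d4d1dc: {040f442, 2e7fa02, 320c4f4, 41a07ca, 4d4d1dc, b125c1f, b78f5bd}.
Common ancestors: {41a07ca}.
The only common ancestor is 41a07ca, so it is the merge base.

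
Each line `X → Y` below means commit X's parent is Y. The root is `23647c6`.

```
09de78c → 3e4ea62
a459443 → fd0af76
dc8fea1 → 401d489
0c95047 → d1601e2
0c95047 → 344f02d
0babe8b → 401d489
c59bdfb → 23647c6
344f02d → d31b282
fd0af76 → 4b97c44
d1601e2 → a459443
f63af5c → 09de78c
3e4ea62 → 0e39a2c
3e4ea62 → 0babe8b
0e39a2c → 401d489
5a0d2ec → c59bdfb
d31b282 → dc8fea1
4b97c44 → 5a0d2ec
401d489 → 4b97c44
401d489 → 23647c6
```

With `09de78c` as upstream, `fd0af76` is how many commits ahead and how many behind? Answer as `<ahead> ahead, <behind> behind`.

1 ahead, 5 behind

Reachable from fd0af76: {23647c6, 4b97c44, 5a0d2ec, c59bdfb, fd0af76}.
Reachable from 09de78c: {09de78c, 0babe8b, 0e39a2c, 23647c6, 3e4ea62, 401d489, 4b97c44, 5a0d2ec, c59bdfb}.
Only in fd0af76's history (ahead): {fd0af76} — 1.
Only in 09de78c's history (behind): {09de78c, 0babe8b, 0e39a2c, 3e4ea62, 401d489} — 5.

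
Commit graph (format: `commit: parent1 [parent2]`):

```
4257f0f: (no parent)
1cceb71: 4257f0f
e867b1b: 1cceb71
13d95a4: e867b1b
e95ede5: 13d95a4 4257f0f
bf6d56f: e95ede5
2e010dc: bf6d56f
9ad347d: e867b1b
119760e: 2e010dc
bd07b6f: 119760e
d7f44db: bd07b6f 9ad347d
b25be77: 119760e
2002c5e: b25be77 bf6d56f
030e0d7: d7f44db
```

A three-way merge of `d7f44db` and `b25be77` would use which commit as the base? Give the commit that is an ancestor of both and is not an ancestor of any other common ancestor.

Ancestors of d7f44db: {119760e, 13d95a4, 1cceb71, 2e010dc, 4257f0f, 9ad347d, bd07b6f, bf6d56f, d7f44db, e867b1b, e95ede5}.
Ancestors of b25be77: {119760e, 13d95a4, 1cceb71, 2e010dc, 4257f0f, b25be77, bf6d56f, e867b1b, e95ede5}.
Common ancestors: {119760e, 13d95a4, 1cceb71, 2e010dc, 4257f0f, bf6d56f, e867b1b, e95ede5}.
Among these, 119760e is not an ancestor of any other common ancestor — it is the merge base.

119760e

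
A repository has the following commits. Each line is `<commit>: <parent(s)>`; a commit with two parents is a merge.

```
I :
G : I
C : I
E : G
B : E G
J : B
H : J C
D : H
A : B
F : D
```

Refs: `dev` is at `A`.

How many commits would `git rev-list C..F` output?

7

Reachable from F: {B, C, D, E, F, G, H, I, J}.
Reachable from C: {C, I}.
In F's history but not C's: {B, D, E, F, G, H, J} — 7 commits.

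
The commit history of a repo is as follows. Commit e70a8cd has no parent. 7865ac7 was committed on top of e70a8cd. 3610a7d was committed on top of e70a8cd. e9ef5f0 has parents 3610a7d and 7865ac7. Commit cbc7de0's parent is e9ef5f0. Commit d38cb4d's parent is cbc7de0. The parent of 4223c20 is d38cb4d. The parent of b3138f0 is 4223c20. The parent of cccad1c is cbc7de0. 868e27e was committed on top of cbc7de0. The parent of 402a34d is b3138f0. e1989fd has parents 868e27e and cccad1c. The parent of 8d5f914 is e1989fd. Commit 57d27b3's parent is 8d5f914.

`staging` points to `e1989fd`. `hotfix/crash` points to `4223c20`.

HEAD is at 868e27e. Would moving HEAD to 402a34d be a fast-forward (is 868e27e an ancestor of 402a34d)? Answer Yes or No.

A fast-forward from 868e27e to 402a34d is possible iff 868e27e is an ancestor of 402a34d.
Ancestors of 402a34d: {3610a7d, 402a34d, 4223c20, 7865ac7, b3138f0, cbc7de0, d38cb4d, e70a8cd, e9ef5f0}.
868e27e is not among them, so fast-forward is not possible.

No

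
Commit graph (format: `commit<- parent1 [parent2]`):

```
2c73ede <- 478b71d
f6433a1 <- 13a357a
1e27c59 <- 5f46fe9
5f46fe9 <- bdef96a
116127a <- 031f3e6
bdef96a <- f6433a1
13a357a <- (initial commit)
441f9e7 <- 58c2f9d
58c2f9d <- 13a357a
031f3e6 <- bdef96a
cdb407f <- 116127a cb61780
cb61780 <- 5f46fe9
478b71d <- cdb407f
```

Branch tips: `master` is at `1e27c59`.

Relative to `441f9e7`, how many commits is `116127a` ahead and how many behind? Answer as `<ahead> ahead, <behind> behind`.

4 ahead, 2 behind

Reachable from 116127a: {031f3e6, 116127a, 13a357a, bdef96a, f6433a1}.
Reachable from 441f9e7: {13a357a, 441f9e7, 58c2f9d}.
Only in 116127a's history (ahead): {031f3e6, 116127a, bdef96a, f6433a1} — 4.
Only in 441f9e7's history (behind): {441f9e7, 58c2f9d} — 2.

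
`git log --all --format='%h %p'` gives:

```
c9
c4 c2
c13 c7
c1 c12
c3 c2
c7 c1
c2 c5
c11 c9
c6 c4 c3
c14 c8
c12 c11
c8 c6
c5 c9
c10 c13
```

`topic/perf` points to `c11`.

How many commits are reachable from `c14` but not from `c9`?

Reachable from c14: {c14, c2, c3, c4, c5, c6, c8, c9}.
Reachable from c9: {c9}.
In c14's history but not c9's: {c14, c2, c3, c4, c5, c6, c8} — 7 commits.

7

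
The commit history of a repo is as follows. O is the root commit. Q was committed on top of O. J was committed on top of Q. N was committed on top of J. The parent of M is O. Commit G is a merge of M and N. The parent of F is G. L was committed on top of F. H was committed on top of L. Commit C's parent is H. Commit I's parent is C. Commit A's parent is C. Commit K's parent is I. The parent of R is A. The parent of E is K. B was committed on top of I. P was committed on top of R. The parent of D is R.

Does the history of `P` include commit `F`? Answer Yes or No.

Yes

Ancestors of P (commits reachable by following parents): {A, C, F, G, H, J, L, M, N, O, P, Q, R}.
F is in that set, so it is an ancestor of P.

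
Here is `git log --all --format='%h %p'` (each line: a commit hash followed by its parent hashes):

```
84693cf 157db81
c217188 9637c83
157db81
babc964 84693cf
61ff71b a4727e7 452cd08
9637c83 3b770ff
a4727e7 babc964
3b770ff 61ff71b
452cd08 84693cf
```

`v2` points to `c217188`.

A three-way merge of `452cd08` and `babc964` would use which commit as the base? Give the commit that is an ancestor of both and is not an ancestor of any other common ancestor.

84693cf

Ancestors of 452cd08: {157db81, 452cd08, 84693cf}.
Ancestors of babc964: {157db81, 84693cf, babc964}.
Common ancestors: {157db81, 84693cf}.
Among these, 84693cf is not an ancestor of any other common ancestor — it is the merge base.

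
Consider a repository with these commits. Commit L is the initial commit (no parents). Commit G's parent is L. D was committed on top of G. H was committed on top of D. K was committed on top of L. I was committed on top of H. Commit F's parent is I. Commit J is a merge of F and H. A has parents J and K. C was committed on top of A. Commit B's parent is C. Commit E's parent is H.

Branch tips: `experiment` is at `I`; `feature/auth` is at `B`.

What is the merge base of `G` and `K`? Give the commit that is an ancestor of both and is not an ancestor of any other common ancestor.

Ancestors of G: {G, L}.
Ancestors of K: {K, L}.
Common ancestors: {L}.
The only common ancestor is L, so it is the merge base.

L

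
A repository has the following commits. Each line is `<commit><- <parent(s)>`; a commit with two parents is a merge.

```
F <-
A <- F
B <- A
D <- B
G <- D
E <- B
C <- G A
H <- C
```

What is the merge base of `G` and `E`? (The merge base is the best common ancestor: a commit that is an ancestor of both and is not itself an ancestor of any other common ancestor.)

B

Ancestors of G: {A, B, D, F, G}.
Ancestors of E: {A, B, E, F}.
Common ancestors: {A, B, F}.
Among these, B is not an ancestor of any other common ancestor — it is the merge base.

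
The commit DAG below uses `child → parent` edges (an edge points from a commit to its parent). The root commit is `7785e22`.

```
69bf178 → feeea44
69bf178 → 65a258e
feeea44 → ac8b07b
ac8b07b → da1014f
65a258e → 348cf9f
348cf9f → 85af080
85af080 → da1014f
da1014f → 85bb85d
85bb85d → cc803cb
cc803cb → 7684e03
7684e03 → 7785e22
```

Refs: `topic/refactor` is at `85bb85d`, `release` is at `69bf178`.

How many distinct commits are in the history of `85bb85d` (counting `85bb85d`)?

Walking parent pointers from 85bb85d: reachable set = {7684e03, 7785e22, 85bb85d, cc803cb}.
That is 4 commits.

4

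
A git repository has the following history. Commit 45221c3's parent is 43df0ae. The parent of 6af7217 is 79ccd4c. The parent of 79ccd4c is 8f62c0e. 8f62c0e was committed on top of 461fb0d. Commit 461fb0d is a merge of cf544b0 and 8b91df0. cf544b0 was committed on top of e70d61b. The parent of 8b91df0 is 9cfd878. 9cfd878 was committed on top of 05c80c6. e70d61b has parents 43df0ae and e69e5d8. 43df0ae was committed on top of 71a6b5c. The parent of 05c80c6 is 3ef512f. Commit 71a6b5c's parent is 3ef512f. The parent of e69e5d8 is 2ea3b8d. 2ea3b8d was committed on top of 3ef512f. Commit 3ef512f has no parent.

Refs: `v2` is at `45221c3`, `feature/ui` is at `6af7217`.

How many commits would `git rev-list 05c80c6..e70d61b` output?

Reachable from e70d61b: {2ea3b8d, 3ef512f, 43df0ae, 71a6b5c, e69e5d8, e70d61b}.
Reachable from 05c80c6: {05c80c6, 3ef512f}.
In e70d61b's history but not 05c80c6's: {2ea3b8d, 43df0ae, 71a6b5c, e69e5d8, e70d61b} — 5 commits.

5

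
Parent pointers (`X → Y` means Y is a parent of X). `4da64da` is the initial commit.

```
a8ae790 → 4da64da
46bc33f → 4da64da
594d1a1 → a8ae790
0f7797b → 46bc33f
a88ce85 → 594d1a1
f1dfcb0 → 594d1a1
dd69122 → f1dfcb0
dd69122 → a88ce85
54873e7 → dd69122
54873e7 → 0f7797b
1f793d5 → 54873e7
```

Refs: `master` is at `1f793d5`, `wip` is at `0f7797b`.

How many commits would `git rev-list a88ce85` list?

4

Walking parent pointers from a88ce85: reachable set = {4da64da, 594d1a1, a88ce85, a8ae790}.
That is 4 commits.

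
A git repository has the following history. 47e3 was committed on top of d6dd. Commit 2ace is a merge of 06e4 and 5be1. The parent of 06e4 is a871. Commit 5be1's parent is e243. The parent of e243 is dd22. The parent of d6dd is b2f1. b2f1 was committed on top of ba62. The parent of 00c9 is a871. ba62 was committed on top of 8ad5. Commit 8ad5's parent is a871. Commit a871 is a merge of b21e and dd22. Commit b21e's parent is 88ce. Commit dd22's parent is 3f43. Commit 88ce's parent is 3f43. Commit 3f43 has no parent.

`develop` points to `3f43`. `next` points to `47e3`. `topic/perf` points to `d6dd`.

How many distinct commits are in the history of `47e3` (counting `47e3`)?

10

Walking parent pointers from 47e3: reachable set = {3f43, 47e3, 88ce, 8ad5, a871, b21e, b2f1, ba62, d6dd, dd22}.
That is 10 commits.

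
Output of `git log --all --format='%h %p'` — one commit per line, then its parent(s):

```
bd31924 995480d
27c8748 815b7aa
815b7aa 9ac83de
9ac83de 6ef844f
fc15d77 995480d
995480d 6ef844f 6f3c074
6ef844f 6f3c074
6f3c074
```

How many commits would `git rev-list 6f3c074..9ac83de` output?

Reachable from 9ac83de: {6ef844f, 6f3c074, 9ac83de}.
Reachable from 6f3c074: {6f3c074}.
In 9ac83de's history but not 6f3c074's: {6ef844f, 9ac83de} — 2 commits.

2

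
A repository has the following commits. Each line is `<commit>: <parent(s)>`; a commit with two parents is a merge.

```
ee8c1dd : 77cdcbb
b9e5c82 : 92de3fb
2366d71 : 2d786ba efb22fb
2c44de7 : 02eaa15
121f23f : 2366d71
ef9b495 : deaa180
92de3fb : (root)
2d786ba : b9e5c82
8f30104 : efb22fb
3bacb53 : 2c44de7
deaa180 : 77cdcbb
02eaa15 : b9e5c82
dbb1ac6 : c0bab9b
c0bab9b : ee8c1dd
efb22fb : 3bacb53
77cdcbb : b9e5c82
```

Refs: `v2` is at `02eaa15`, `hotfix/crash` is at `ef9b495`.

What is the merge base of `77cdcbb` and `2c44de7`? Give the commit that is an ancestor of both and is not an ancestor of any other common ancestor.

b9e5c82

Ancestors of 77cdcbb: {77cdcbb, 92de3fb, b9e5c82}.
Ancestors of 2c44de7: {02eaa15, 2c44de7, 92de3fb, b9e5c82}.
Common ancestors: {92de3fb, b9e5c82}.
Among these, b9e5c82 is not an ancestor of any other common ancestor — it is the merge base.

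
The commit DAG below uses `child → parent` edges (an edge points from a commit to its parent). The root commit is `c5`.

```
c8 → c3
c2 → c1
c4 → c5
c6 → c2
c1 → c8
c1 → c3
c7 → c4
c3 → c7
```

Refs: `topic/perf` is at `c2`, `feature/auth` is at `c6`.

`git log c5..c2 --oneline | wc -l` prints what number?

6

Reachable from c2: {c1, c2, c3, c4, c5, c7, c8}.
Reachable from c5: {c5}.
In c2's history but not c5's: {c1, c2, c3, c4, c7, c8} — 6 commits.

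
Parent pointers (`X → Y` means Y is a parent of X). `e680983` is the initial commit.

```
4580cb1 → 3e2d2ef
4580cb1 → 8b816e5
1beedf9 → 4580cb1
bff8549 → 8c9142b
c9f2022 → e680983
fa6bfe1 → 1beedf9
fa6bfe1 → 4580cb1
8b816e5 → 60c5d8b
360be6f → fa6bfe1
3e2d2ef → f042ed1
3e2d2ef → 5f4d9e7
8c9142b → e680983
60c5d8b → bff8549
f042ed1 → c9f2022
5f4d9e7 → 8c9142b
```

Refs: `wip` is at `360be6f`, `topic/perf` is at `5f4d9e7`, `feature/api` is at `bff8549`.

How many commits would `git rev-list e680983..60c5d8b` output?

Reachable from 60c5d8b: {60c5d8b, 8c9142b, bff8549, e680983}.
Reachable from e680983: {e680983}.
In 60c5d8b's history but not e680983's: {60c5d8b, 8c9142b, bff8549} — 3 commits.

3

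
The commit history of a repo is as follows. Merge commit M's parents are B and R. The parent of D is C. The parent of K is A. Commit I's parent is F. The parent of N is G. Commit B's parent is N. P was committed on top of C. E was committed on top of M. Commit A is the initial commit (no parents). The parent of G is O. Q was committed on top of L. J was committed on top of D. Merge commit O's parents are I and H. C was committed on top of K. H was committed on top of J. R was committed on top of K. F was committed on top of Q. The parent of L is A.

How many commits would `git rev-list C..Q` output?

2

Reachable from Q: {A, L, Q}.
Reachable from C: {A, C, K}.
In Q's history but not C's: {L, Q} — 2 commits.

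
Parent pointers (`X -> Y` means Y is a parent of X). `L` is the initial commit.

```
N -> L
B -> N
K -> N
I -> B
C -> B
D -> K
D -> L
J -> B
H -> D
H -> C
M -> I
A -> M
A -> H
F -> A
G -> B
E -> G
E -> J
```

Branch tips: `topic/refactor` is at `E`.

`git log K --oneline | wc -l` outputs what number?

Walking parent pointers from K: reachable set = {K, L, N}.
That is 3 commits.

3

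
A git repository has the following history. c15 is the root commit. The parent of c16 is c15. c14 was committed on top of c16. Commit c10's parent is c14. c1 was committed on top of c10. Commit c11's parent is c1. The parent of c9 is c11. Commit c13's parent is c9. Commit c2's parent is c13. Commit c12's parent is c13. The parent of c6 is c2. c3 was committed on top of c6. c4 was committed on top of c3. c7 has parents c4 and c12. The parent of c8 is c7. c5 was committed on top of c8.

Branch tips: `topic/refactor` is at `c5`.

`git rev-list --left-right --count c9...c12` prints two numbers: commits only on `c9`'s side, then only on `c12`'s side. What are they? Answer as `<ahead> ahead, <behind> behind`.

0 ahead, 2 behind

Reachable from c9: {c1, c10, c11, c14, c15, c16, c9}.
Reachable from c12: {c1, c10, c11, c12, c13, c14, c15, c16, c9}.
Only in c9's history (ahead): {} — 0.
Only in c12's history (behind): {c12, c13} — 2.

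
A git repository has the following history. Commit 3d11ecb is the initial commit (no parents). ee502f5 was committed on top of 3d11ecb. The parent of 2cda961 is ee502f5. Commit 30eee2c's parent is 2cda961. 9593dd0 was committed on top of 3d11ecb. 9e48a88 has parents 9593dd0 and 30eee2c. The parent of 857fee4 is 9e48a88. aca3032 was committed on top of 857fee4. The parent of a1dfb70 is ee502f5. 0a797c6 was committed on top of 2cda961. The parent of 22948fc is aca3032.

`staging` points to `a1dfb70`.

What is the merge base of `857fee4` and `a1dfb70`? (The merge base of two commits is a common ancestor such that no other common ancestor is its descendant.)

ee502f5

Ancestors of 857fee4: {2cda961, 30eee2c, 3d11ecb, 857fee4, 9593dd0, 9e48a88, ee502f5}.
Ancestors of a1dfb70: {3d11ecb, a1dfb70, ee502f5}.
Common ancestors: {3d11ecb, ee502f5}.
Among these, ee502f5 is not an ancestor of any other common ancestor — it is the merge base.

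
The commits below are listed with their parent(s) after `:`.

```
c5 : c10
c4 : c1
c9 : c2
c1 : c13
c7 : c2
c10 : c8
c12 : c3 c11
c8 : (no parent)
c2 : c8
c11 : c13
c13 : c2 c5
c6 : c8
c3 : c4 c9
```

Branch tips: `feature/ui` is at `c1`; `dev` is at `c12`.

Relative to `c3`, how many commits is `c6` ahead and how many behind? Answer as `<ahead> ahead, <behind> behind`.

Reachable from c6: {c6, c8}.
Reachable from c3: {c1, c10, c13, c2, c3, c4, c5, c8, c9}.
Only in c6's history (ahead): {c6} — 1.
Only in c3's history (behind): {c1, c10, c13, c2, c3, c4, c5, c9} — 8.

1 ahead, 8 behind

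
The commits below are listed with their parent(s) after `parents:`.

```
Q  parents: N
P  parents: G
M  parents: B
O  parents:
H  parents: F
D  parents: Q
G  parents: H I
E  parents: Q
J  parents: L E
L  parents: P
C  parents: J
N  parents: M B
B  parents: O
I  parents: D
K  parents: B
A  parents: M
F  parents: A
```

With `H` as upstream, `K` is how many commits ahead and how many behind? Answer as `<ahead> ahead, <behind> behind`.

1 ahead, 4 behind

Reachable from K: {B, K, O}.
Reachable from H: {A, B, F, H, M, O}.
Only in K's history (ahead): {K} — 1.
Only in H's history (behind): {A, F, H, M} — 4.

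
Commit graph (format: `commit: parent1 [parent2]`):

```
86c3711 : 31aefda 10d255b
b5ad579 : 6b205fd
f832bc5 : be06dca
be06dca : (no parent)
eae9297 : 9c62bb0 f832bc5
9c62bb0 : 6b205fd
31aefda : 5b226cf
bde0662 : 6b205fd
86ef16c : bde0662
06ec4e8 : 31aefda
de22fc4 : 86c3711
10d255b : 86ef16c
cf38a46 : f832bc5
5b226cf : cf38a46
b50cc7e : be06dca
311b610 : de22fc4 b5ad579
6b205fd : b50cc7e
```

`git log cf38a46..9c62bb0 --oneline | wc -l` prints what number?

3

Reachable from 9c62bb0: {6b205fd, 9c62bb0, b50cc7e, be06dca}.
Reachable from cf38a46: {be06dca, cf38a46, f832bc5}.
In 9c62bb0's history but not cf38a46's: {6b205fd, 9c62bb0, b50cc7e} — 3 commits.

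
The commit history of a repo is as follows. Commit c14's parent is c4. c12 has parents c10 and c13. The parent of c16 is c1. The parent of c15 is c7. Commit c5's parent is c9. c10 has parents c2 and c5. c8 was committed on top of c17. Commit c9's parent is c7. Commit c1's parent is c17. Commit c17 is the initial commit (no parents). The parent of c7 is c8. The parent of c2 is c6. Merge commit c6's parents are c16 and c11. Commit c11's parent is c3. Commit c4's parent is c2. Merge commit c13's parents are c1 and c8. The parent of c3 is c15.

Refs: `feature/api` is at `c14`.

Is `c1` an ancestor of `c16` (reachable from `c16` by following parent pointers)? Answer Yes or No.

Ancestors of c16 (commits reachable by following parents): {c1, c16, c17}.
c1 is in that set, so it is an ancestor of c16.

Yes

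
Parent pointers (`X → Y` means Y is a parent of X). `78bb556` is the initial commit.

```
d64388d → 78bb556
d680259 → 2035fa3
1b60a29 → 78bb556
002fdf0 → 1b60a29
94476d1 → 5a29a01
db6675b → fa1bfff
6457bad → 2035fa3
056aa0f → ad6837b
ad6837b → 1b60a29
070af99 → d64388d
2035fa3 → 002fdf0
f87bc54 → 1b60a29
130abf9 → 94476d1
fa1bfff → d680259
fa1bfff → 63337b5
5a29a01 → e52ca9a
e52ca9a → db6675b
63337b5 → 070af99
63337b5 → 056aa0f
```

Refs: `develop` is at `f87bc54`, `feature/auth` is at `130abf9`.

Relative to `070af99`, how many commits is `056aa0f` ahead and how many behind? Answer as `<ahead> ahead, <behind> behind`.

3 ahead, 2 behind

Reachable from 056aa0f: {056aa0f, 1b60a29, 78bb556, ad6837b}.
Reachable from 070af99: {070af99, 78bb556, d64388d}.
Only in 056aa0f's history (ahead): {056aa0f, 1b60a29, ad6837b} — 3.
Only in 070af99's history (behind): {070af99, d64388d} — 2.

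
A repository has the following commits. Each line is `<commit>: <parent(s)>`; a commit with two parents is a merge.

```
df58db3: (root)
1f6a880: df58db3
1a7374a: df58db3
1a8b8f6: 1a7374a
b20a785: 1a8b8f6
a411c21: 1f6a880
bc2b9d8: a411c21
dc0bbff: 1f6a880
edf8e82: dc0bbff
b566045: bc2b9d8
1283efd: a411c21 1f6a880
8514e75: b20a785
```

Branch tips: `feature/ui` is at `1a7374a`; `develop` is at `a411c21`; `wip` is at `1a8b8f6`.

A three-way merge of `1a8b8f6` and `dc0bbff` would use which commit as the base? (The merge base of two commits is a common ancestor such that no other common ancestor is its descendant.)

Ancestors of 1a8b8f6: {1a7374a, 1a8b8f6, df58db3}.
Ancestors of dc0bbff: {1f6a880, dc0bbff, df58db3}.
Common ancestors: {df58db3}.
The only common ancestor is df58db3, so it is the merge base.

df58db3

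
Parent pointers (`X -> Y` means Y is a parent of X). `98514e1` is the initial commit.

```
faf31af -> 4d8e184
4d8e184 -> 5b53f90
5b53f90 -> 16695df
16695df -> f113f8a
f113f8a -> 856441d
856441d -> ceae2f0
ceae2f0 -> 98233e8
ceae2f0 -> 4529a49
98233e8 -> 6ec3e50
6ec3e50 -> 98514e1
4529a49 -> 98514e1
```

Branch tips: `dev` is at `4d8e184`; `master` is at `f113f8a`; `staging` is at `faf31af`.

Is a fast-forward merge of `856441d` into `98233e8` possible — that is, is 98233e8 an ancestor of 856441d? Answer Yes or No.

A fast-forward from 98233e8 to 856441d is possible iff 98233e8 is an ancestor of 856441d.
Ancestors of 856441d: {4529a49, 6ec3e50, 856441d, 98233e8, 98514e1, ceae2f0}.
98233e8 is among them, so fast-forward is possible.

Yes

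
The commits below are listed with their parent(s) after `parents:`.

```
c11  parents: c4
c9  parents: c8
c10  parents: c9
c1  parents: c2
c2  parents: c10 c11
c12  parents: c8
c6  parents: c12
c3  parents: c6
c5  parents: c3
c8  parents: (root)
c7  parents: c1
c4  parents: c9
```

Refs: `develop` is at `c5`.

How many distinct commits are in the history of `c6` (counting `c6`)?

Walking parent pointers from c6: reachable set = {c12, c6, c8}.
That is 3 commits.

3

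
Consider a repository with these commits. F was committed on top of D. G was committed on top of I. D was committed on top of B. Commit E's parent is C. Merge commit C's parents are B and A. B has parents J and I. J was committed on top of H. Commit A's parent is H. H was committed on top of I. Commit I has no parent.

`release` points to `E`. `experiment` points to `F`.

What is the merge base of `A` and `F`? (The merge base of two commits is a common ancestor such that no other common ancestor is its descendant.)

H

Ancestors of A: {A, H, I}.
Ancestors of F: {B, D, F, H, I, J}.
Common ancestors: {H, I}.
Among these, H is not an ancestor of any other common ancestor — it is the merge base.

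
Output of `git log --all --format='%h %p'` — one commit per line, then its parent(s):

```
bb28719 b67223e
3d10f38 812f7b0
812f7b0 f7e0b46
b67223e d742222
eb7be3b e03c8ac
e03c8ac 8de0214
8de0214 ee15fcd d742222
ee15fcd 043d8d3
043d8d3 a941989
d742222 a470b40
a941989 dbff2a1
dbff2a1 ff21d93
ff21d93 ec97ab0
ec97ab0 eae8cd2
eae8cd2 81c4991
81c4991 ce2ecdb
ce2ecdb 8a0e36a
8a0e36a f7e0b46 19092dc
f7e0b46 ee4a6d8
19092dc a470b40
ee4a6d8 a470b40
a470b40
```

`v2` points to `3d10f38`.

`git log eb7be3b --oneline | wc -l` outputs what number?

18

Walking parent pointers from eb7be3b: reachable set = {043d8d3, 19092dc, 81c4991, 8a0e36a, 8de0214, a470b40, a941989, ce2ecdb, d742222, dbff2a1, e03c8ac, eae8cd2, eb7be3b, ec97ab0, ee15fcd, ee4a6d8, f7e0b46, ff21d93}.
That is 18 commits.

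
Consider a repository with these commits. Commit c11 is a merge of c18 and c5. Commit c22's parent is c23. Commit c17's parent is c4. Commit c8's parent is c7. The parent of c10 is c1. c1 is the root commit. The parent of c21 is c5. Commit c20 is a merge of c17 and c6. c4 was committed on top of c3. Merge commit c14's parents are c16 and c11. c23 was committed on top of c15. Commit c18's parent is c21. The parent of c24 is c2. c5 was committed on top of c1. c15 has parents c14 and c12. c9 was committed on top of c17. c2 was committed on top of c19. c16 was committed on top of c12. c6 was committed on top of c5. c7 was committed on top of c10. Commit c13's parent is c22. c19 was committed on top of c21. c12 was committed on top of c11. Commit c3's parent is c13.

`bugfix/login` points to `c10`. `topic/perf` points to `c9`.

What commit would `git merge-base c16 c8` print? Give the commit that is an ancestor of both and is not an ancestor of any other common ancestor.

Ancestors of c16: {c1, c11, c12, c16, c18, c21, c5}.
Ancestors of c8: {c1, c10, c7, c8}.
Common ancestors: {c1}.
The only common ancestor is c1, so it is the merge base.

c1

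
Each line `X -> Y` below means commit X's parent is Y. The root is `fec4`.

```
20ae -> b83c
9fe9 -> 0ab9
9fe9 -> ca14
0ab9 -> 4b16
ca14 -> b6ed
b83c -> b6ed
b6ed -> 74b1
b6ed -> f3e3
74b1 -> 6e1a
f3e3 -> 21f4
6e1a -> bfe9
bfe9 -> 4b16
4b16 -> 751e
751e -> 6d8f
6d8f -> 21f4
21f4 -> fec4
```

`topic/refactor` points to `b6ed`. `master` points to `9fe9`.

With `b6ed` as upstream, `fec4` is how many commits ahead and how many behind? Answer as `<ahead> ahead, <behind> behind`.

0 ahead, 9 behind

Reachable from fec4: {fec4}.
Reachable from b6ed: {21f4, 4b16, 6d8f, 6e1a, 74b1, 751e, b6ed, bfe9, f3e3, fec4}.
Only in fec4's history (ahead): {} — 0.
Only in b6ed's history (behind): {21f4, 4b16, 6d8f, 6e1a, 74b1, 751e, b6ed, bfe9, f3e3} — 9.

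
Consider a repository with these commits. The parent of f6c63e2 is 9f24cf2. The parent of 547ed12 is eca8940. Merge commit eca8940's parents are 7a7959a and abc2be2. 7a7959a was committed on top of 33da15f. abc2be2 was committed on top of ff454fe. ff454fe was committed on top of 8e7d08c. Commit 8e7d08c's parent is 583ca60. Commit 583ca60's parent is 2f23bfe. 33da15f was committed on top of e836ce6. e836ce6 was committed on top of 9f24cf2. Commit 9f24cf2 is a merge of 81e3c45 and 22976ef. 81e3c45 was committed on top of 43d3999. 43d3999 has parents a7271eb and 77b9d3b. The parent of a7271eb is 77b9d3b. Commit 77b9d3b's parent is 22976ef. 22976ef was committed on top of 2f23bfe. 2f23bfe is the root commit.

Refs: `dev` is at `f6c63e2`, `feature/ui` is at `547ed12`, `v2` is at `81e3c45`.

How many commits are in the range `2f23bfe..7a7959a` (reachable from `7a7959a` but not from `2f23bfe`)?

9

Reachable from 7a7959a: {22976ef, 2f23bfe, 33da15f, 43d3999, 77b9d3b, 7a7959a, 81e3c45, 9f24cf2, a7271eb, e836ce6}.
Reachable from 2f23bfe: {2f23bfe}.
In 7a7959a's history but not 2f23bfe's: {22976ef, 33da15f, 43d3999, 77b9d3b, 7a7959a, 81e3c45, 9f24cf2, a7271eb, e836ce6} — 9 commits.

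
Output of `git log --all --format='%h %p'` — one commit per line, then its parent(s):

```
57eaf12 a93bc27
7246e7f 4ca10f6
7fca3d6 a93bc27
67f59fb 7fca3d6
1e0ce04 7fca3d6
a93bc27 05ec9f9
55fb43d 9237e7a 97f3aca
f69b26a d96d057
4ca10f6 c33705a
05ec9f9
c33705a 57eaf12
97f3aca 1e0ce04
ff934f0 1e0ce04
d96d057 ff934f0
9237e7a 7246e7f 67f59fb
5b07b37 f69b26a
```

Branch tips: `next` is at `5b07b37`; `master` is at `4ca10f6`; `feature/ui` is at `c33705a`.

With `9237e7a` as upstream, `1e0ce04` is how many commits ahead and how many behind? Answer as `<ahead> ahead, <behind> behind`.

1 ahead, 6 behind

Reachable from 1e0ce04: {05ec9f9, 1e0ce04, 7fca3d6, a93bc27}.
Reachable from 9237e7a: {05ec9f9, 4ca10f6, 57eaf12, 67f59fb, 7246e7f, 7fca3d6, 9237e7a, a93bc27, c33705a}.
Only in 1e0ce04's history (ahead): {1e0ce04} — 1.
Only in 9237e7a's history (behind): {4ca10f6, 57eaf12, 67f59fb, 7246e7f, 9237e7a, c33705a} — 6.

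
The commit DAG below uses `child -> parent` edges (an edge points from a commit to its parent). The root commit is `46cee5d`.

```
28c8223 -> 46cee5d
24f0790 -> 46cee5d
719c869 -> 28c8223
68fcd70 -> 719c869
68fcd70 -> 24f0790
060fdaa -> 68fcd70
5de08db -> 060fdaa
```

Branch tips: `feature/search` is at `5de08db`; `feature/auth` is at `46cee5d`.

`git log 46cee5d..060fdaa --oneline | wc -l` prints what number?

Reachable from 060fdaa: {060fdaa, 24f0790, 28c8223, 46cee5d, 68fcd70, 719c869}.
Reachable from 46cee5d: {46cee5d}.
In 060fdaa's history but not 46cee5d's: {060fdaa, 24f0790, 28c8223, 68fcd70, 719c869} — 5 commits.

5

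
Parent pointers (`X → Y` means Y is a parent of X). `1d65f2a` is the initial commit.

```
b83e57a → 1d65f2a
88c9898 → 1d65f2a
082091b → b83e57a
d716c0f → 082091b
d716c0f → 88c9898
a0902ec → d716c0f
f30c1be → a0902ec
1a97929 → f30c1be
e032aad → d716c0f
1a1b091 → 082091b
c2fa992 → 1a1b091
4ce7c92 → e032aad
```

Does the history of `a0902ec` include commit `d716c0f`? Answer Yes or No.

Yes

Ancestors of a0902ec (commits reachable by following parents): {082091b, 1d65f2a, 88c9898, a0902ec, b83e57a, d716c0f}.
d716c0f is in that set, so it is an ancestor of a0902ec.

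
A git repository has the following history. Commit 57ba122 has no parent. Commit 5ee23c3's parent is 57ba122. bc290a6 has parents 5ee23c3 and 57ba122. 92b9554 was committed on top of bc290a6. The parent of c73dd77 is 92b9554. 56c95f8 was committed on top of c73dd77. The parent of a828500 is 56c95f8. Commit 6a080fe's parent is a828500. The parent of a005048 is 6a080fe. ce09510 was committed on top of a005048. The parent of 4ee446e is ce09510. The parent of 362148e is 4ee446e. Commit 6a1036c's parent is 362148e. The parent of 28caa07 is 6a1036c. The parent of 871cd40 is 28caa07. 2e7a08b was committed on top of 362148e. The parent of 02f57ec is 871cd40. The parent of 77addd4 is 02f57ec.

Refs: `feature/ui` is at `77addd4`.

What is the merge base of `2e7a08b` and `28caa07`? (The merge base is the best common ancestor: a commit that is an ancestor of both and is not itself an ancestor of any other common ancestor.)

362148e

Ancestors of 2e7a08b: {2e7a08b, 362148e, 4ee446e, 56c95f8, 57ba122, 5ee23c3, 6a080fe, 92b9554, a005048, a828500, bc290a6, c73dd77, ce09510}.
Ancestors of 28caa07: {28caa07, 362148e, 4ee446e, 56c95f8, 57ba122, 5ee23c3, 6a080fe, 6a1036c, 92b9554, a005048, a828500, bc290a6, c73dd77, ce09510}.
Common ancestors: {362148e, 4ee446e, 56c95f8, 57ba122, 5ee23c3, 6a080fe, 92b9554, a005048, a828500, bc290a6, c73dd77, ce09510}.
Among these, 362148e is not an ancestor of any other common ancestor — it is the merge base.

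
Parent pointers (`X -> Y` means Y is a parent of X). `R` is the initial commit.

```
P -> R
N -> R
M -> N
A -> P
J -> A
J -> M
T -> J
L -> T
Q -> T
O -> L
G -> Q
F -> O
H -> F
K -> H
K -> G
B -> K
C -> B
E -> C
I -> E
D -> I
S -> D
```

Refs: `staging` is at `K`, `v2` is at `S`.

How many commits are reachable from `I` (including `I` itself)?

18

Walking parent pointers from I: reachable set = {A, B, C, E, F, G, H, I, J, K, L, M, N, O, P, Q, R, T}.
That is 18 commits.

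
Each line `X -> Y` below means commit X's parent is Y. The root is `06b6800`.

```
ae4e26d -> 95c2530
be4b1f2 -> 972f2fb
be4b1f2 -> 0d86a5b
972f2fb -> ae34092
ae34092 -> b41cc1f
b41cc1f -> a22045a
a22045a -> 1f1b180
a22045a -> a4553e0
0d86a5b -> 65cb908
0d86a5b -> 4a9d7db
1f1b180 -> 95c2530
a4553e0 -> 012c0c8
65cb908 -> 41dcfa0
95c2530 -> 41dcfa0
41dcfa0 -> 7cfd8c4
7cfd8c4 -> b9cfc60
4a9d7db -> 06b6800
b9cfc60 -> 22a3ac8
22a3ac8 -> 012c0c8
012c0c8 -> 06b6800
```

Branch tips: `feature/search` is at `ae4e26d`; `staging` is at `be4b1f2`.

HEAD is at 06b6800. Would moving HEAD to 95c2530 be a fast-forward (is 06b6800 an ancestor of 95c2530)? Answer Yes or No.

A fast-forward from 06b6800 to 95c2530 is possible iff 06b6800 is an ancestor of 95c2530.
Ancestors of 95c2530: {012c0c8, 06b6800, 22a3ac8, 41dcfa0, 7cfd8c4, 95c2530, b9cfc60}.
06b6800 is among them, so fast-forward is possible.

Yes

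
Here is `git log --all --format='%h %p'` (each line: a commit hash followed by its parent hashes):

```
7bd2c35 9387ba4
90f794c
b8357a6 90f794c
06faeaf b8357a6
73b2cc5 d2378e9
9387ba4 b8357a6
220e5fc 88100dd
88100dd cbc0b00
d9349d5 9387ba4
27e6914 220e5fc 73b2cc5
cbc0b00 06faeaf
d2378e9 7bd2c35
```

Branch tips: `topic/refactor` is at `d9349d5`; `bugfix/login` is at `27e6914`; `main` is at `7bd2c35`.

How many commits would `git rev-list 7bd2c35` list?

4

Walking parent pointers from 7bd2c35: reachable set = {7bd2c35, 90f794c, 9387ba4, b8357a6}.
That is 4 commits.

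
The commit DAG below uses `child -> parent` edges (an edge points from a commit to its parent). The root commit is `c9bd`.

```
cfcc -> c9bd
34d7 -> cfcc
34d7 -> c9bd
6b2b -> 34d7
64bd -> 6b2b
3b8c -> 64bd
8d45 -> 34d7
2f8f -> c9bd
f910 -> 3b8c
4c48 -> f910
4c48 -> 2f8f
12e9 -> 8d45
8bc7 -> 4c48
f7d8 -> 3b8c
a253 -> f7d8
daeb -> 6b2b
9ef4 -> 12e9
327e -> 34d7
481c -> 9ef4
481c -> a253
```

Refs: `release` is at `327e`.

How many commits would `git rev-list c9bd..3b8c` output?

Reachable from 3b8c: {34d7, 3b8c, 64bd, 6b2b, c9bd, cfcc}.
Reachable from c9bd: {c9bd}.
In 3b8c's history but not c9bd's: {34d7, 3b8c, 64bd, 6b2b, cfcc} — 5 commits.

5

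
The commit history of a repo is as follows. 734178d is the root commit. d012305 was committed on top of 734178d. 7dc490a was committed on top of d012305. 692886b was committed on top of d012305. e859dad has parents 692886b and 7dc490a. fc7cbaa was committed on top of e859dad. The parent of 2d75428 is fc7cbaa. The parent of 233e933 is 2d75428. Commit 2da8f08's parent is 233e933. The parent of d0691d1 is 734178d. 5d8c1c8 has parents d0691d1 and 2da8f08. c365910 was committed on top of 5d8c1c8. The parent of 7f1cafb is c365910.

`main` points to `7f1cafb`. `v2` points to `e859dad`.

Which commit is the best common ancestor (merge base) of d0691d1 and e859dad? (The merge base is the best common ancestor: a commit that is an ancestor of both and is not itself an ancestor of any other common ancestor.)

734178d

Ancestors of d0691d1: {734178d, d0691d1}.
Ancestors of e859dad: {692886b, 734178d, 7dc490a, d012305, e859dad}.
Common ancestors: {734178d}.
The only common ancestor is 734178d, so it is the merge base.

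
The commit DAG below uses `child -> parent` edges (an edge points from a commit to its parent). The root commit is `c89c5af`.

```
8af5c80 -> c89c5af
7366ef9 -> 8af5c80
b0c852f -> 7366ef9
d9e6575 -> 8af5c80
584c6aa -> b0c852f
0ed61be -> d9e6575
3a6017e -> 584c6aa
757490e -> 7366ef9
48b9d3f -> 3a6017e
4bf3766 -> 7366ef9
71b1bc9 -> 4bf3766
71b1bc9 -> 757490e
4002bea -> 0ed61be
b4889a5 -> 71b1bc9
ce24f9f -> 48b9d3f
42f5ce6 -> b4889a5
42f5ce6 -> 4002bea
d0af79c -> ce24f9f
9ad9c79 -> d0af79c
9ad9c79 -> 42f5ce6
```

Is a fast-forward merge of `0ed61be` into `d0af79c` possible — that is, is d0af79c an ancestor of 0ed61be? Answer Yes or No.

A fast-forward from d0af79c to 0ed61be is possible iff d0af79c is an ancestor of 0ed61be.
Ancestors of 0ed61be: {0ed61be, 8af5c80, c89c5af, d9e6575}.
d0af79c is not among them, so fast-forward is not possible.

No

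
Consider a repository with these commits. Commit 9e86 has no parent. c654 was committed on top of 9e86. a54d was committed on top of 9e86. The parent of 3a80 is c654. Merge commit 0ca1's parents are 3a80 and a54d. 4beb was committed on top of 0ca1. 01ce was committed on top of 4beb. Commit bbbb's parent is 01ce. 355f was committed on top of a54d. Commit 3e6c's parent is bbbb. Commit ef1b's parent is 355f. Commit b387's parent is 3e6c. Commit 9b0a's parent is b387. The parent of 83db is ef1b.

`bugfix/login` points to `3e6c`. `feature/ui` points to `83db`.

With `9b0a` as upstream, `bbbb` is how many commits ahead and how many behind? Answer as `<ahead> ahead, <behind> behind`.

0 ahead, 3 behind

Reachable from bbbb: {01ce, 0ca1, 3a80, 4beb, 9e86, a54d, bbbb, c654}.
Reachable from 9b0a: {01ce, 0ca1, 3a80, 3e6c, 4beb, 9b0a, 9e86, a54d, b387, bbbb, c654}.
Only in bbbb's history (ahead): {} — 0.
Only in 9b0a's history (behind): {3e6c, 9b0a, b387} — 3.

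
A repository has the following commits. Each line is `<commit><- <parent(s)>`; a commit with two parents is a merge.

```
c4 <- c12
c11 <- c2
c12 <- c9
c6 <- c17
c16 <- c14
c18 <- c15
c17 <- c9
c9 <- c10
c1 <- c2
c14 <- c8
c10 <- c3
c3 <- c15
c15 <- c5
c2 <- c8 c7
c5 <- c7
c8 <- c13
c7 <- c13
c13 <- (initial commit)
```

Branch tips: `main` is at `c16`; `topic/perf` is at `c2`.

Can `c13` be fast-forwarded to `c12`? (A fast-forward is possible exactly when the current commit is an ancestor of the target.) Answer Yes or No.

A fast-forward from c13 to c12 is possible iff c13 is an ancestor of c12.
Ancestors of c12: {c10, c12, c13, c15, c3, c5, c7, c9}.
c13 is among them, so fast-forward is possible.

Yes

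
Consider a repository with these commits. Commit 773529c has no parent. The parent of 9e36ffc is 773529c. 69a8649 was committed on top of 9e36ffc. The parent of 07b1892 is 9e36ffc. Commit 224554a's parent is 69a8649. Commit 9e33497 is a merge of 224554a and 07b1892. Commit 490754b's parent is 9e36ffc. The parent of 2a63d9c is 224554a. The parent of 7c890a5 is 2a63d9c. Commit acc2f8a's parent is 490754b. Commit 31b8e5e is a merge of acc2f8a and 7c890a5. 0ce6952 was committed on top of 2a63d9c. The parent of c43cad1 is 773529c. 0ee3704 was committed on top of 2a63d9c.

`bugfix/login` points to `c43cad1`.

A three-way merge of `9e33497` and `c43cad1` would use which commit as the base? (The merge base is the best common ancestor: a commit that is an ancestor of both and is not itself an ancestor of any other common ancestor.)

773529c

Ancestors of 9e33497: {07b1892, 224554a, 69a8649, 773529c, 9e33497, 9e36ffc}.
Ancestors of c43cad1: {773529c, c43cad1}.
Common ancestors: {773529c}.
The only common ancestor is 773529c, so it is the merge base.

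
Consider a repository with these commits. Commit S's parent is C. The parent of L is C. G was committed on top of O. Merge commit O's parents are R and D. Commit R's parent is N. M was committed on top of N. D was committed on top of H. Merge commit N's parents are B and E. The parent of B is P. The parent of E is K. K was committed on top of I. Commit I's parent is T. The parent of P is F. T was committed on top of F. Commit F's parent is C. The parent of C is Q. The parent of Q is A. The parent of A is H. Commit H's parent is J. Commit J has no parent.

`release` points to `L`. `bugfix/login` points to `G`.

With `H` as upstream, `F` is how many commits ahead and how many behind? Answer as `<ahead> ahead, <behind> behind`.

Reachable from F: {A, C, F, H, J, Q}.
Reachable from H: {H, J}.
Only in F's history (ahead): {A, C, F, Q} — 4.
Only in H's history (behind): {} — 0.

4 ahead, 0 behind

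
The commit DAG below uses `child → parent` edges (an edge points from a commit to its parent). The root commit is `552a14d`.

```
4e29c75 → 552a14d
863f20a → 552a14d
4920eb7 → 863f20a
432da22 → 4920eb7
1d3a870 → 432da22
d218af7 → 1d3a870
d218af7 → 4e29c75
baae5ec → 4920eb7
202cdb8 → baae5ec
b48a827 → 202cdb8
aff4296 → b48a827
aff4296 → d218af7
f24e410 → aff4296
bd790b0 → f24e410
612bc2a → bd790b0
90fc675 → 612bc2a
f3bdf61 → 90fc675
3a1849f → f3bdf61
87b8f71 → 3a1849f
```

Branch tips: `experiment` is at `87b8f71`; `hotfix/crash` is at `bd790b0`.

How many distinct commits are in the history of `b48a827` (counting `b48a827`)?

Walking parent pointers from b48a827: reachable set = {202cdb8, 4920eb7, 552a14d, 863f20a, b48a827, baae5ec}.
That is 6 commits.

6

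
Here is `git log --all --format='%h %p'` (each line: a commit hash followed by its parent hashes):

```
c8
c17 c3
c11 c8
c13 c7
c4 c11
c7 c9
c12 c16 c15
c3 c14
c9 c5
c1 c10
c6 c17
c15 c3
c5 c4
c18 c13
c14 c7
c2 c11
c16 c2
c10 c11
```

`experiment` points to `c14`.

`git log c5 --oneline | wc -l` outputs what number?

Walking parent pointers from c5: reachable set = {c11, c4, c5, c8}.
That is 4 commits.

4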